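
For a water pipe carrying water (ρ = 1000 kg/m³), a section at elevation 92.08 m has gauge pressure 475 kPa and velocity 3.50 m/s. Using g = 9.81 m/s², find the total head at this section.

Pressure head ψ = P/(ρg) = 475×1000 / (1000 × 9.81) = 48.42 m.
Velocity head = v²/(2g) = 3.50² / (2 × 9.81) = 0.624 m.
h = z + ψ + v²/(2g) = 92.08 + 48.42 + 0.624 = 141.12 m.

h ≈ 141.12 m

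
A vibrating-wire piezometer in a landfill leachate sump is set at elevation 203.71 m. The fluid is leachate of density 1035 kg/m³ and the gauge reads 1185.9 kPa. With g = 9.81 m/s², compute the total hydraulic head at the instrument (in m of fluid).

h ≈ 320.51 m

ψ = P/(ρg) = 1185.9×1000 / (1035 × 9.81) = 116.80 m.
h = z + ψ = 203.71 + 116.80 = 320.51 m.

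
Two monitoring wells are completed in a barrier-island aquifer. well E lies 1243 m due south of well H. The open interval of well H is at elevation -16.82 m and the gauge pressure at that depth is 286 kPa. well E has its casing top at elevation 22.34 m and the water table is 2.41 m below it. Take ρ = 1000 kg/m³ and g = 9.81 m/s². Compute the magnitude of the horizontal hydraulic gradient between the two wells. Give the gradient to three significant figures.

i ≈ 0.00611

Pressure head at well H: ψ = P/(ρg) = 286×1000 / (1000 × 9.81) = 29.15 m.
Total head at well H: h = z + ψ = -16.82 + 29.15 = 12.33 m.
Total head at well E: h = 22.34 − 2.41 = 19.93 m.
Head difference: h(well H) − h(well E) = 12.33 − 19.93 = -7.60 m.
Hydraulic gradient: i = |Δh| / L = 7.60 / 1243 = 0.00611.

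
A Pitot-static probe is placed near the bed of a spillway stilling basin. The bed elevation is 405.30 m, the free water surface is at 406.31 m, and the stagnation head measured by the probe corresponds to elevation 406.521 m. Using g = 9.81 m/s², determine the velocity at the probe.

v ≈ 2.03 m/s

Near the bed, under hydrostatic conditions, the piezometric head (z + ψ) equals the free-surface elevation, 406.31 m.
Velocity head = total − piezometric = 406.521 − 406.31 = 0.211 m.
v = √(2g·h_v) = √(2 × 9.81 × 0.211) = 2.03 m/s.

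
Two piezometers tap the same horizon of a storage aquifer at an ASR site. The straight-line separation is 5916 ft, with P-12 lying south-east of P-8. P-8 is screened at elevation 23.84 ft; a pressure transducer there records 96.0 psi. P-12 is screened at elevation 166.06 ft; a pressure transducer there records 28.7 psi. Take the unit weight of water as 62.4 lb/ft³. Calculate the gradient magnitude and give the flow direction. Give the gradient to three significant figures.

i ≈ 0.00221; groundwater flows toward the south-east

Pressure head at P-8: ψ = 144·P/γ = 144 × 96.0 / 62.4 = 221.54 ft.
Total head at P-8: h = z + ψ = 23.84 + 221.54 = 245.38 ft.
Pressure head at P-12: ψ = 144·P/γ = 144 × 28.7 / 62.4 = 66.23 ft.
Total head at P-12: h = z + ψ = 166.06 + 66.23 = 232.29 ft.
Head difference: h(P-8) − h(P-12) = 245.38 − 232.29 = 13.09 ft.
Hydraulic gradient: i = |Δh| / L = 13.09 / 5916 = 0.00221.
Flow is from higher to lower head: from P-8 toward P-12, i.e. toward the south-east.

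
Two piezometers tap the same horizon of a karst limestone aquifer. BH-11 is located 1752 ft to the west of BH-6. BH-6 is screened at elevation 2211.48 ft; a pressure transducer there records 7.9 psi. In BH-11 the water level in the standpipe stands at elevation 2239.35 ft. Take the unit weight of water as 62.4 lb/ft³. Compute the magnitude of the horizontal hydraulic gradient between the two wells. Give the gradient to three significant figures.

i ≈ 0.00550

Pressure head at BH-6: ψ = 144·P/γ = 144 × 7.9 / 62.4 = 18.23 ft.
Total head at BH-6: h = z + ψ = 2211.48 + 18.23 = 2229.71 ft.
Total head at BH-11: h = 2239.35 ft (water level in the piezometer is the total head).
Head difference: h(BH-6) − h(BH-11) = 2229.71 − 2239.35 = -9.64 ft.
Hydraulic gradient: i = |Δh| / L = 9.64 / 1752 = 0.00550.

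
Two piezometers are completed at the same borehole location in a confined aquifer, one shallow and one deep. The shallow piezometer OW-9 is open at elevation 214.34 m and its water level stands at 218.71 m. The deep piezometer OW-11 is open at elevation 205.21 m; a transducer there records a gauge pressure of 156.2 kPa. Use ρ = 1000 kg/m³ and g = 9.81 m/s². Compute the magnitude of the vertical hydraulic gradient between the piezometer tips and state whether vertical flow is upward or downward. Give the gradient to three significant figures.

Total head at OW-9: h = 218.71 m (water level in the standpipe).
Pressure head at OW-11: ψ = P/(ρg) = 156.2×1000 / (1000 × 9.81) = 15.92 m.
Total head at OW-11: h = z + ψ = 205.21 + 15.92 = 221.13 m.
Δh = h(OW-9) − h(OW-11) = 218.71 − 221.13 = -2.42 m.
Vertical separation Δz = 214.34 − 205.21 = 9.13 m.
|i_v| = |Δh| / Δz = 2.42 / 9.13 = 0.265.
Head is higher in the deep piezometer, so vertical flow is upward (discharge condition).

|i_v| ≈ 0.265; vertical flow is upward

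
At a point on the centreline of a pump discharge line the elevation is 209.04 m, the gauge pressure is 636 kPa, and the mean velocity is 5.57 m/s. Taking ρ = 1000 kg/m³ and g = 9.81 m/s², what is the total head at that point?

Pressure head ψ = P/(ρg) = 636×1000 / (1000 × 9.81) = 64.83 m.
Velocity head = v²/(2g) = 5.57² / (2 × 9.81) = 1.581 m.
h = z + ψ + v²/(2g) = 209.04 + 64.83 + 1.581 = 275.45 m.

h ≈ 275.45 m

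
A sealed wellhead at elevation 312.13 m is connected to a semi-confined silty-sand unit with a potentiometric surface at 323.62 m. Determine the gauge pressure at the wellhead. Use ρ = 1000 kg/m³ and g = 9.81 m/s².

Head above the cap: Δh = 323.62 − 312.13 = 11.49 m.
P = ρgΔh = 1000 × 9.81 × 11.49 = 112717 Pa ≈ 113 kPa.

P ≈ 113 kPa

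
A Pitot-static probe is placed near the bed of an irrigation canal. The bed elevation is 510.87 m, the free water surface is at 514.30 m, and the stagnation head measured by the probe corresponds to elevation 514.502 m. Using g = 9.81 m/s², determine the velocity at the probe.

Near the bed, under hydrostatic conditions, the piezometric head (z + ψ) equals the free-surface elevation, 514.30 m.
Velocity head = total − piezometric = 514.502 − 514.30 = 0.202 m.
v = √(2g·h_v) = √(2 × 9.81 × 0.202) = 1.99 m/s.

v ≈ 1.99 m/s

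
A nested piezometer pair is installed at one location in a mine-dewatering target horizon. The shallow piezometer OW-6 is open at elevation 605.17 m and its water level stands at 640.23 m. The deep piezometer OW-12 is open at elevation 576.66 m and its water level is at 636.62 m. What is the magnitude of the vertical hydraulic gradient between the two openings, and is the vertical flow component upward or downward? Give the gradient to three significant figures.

Total head at OW-6: h = 640.23 m (water level in the standpipe).
Total head at OW-12: h = 636.62 m.
Δh = h(OW-6) − h(OW-12) = 640.23 − 636.62 = 3.61 m.
Vertical separation Δz = 605.17 − 576.66 = 28.51 m.
|i_v| = |Δh| / Δz = 3.61 / 28.51 = 0.127.
Head is higher in the shallow piezometer, so vertical flow is downward (recharge condition).

|i_v| ≈ 0.127; vertical flow is downward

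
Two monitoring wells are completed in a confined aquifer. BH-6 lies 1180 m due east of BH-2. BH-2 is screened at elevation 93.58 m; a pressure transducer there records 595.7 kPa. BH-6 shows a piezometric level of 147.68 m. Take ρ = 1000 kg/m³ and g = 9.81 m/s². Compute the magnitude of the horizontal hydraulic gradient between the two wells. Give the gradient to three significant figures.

i ≈ 0.00561

Pressure head at BH-2: ψ = P/(ρg) = 595.7×1000 / (1000 × 9.81) = 60.72 m.
Total head at BH-2: h = z + ψ = 93.58 + 60.72 = 154.30 m.
Total head at BH-6: h = 147.68 m (water level in the piezometer is the total head).
Head difference: h(BH-2) − h(BH-6) = 154.30 − 147.68 = 6.62 m.
Hydraulic gradient: i = |Δh| / L = 6.62 / 1180 = 0.00561.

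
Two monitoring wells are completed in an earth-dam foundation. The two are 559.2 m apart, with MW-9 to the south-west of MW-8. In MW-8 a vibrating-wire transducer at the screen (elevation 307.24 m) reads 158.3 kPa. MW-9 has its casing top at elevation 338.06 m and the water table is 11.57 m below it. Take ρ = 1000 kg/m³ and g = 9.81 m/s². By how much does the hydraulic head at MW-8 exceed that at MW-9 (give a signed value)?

Pressure head at MW-8: ψ = P/(ρg) = 158.3×1000 / (1000 × 9.81) = 16.14 m.
Total head at MW-8: h = z + ψ = 307.24 + 16.14 = 323.38 m.
Total head at MW-9: h = 338.06 − 11.57 = 326.49 m.
Head difference: h(MW-8) − h(MW-9) = 323.38 − 326.49 = -3.11 m.

Δh ≈ -3.11 m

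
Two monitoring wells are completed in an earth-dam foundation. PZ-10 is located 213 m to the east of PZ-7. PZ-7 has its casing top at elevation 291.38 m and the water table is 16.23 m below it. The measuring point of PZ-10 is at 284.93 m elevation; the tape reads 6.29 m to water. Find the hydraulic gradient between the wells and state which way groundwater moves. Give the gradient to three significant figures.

Total head at PZ-7: h = 291.38 − 16.23 = 275.15 m.
Total head at PZ-10: h = 284.93 − 6.29 = 278.64 m.
Head difference: h(PZ-7) − h(PZ-10) = 275.15 − 278.64 = -3.49 m.
Hydraulic gradient: i = |Δh| / L = 3.49 / 213 = 0.0164.
Flow is from higher to lower head: from PZ-10 toward PZ-7, i.e. toward the west.

i ≈ 0.0164; groundwater flows toward the west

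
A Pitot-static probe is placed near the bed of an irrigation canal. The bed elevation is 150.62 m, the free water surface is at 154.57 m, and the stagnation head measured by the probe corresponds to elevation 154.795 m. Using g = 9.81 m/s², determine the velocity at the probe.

Near the bed, under hydrostatic conditions, the piezometric head (z + ψ) equals the free-surface elevation, 154.57 m.
Velocity head = total − piezometric = 154.795 − 154.57 = 0.225 m.
v = √(2g·h_v) = √(2 × 9.81 × 0.225) = 2.10 m/s.

v ≈ 2.10 m/s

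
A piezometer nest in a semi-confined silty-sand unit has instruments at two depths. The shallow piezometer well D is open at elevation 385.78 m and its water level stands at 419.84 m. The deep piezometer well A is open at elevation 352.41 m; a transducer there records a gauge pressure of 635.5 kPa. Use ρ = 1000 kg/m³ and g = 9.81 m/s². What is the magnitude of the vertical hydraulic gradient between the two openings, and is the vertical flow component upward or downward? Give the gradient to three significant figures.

Total head at well D: h = 419.84 m (water level in the standpipe).
Pressure head at well A: ψ = P/(ρg) = 635.5×1000 / (1000 × 9.81) = 64.78 m.
Total head at well A: h = z + ψ = 352.41 + 64.78 = 417.19 m.
Δh = h(well D) − h(well A) = 419.84 − 417.19 = 2.65 m.
Vertical separation Δz = 385.78 − 352.41 = 33.37 m.
|i_v| = |Δh| / Δz = 2.65 / 33.37 = 0.0794.
Head is higher in the shallow piezometer, so vertical flow is downward (recharge condition).

|i_v| ≈ 0.0794; vertical flow is downward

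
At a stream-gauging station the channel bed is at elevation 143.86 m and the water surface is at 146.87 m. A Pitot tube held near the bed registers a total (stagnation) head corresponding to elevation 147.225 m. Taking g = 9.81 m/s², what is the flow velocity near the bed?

Near the bed, under hydrostatic conditions, the piezometric head (z + ψ) equals the free-surface elevation, 146.87 m.
Velocity head = total − piezometric = 147.225 − 146.87 = 0.355 m.
v = √(2g·h_v) = √(2 × 9.81 × 0.355) = 2.64 m/s.

v ≈ 2.64 m/s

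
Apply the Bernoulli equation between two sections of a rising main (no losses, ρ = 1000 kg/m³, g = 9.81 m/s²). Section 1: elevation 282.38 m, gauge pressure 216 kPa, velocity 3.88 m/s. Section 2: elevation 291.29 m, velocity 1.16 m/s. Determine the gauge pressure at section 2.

P₂ ≈ 135 kPa

Pressure head at 1: ψ₁ = P₁/(ρg) = 216×1000 / (1000 × 9.81) = 22.02 m.
Velocity heads: v₁²/2g = 3.88²/19.62 = 0.767 m; v₂²/2g = 1.16²/19.62 = 0.069 m.
Total head H = z₁ + ψ₁ + v₁²/2g = 282.38 + 22.02 + 0.767 = 305.17 m.
ψ₂ = H − z₂ − v₂²/2g = 305.17 − 291.29 − 0.069 = 13.81 m.
P₂ = ρgψ₂ = 1000 × 9.81 × 13.81 ≈ 135 kPa.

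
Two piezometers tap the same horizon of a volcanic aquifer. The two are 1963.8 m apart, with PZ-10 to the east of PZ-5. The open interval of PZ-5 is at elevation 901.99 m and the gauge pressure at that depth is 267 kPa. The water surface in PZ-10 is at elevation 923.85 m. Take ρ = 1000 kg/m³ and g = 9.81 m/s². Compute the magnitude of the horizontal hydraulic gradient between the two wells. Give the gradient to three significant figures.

i ≈ 0.00273

Pressure head at PZ-5: ψ = P/(ρg) = 267×1000 / (1000 × 9.81) = 27.22 m.
Total head at PZ-5: h = z + ψ = 901.99 + 27.22 = 929.21 m.
Total head at PZ-10: h = 923.85 m (water level in the piezometer is the total head).
Head difference: h(PZ-5) − h(PZ-10) = 929.21 − 923.85 = 5.36 m.
Hydraulic gradient: i = |Δh| / L = 5.36 / 1963.8 = 0.00273.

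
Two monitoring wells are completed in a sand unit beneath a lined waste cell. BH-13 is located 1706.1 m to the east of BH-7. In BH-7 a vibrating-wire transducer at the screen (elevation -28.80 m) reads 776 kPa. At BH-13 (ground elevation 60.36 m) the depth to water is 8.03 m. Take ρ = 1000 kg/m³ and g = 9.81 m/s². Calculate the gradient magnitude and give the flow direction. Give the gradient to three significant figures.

Pressure head at BH-7: ψ = P/(ρg) = 776×1000 / (1000 × 9.81) = 79.10 m.
Total head at BH-7: h = z + ψ = -28.80 + 79.10 = 50.30 m.
Total head at BH-13: h = 60.36 − 8.03 = 52.33 m.
Head difference: h(BH-7) − h(BH-13) = 50.30 − 52.33 = -2.03 m.
Hydraulic gradient: i = |Δh| / L = 2.03 / 1706.1 = 0.00119.
Flow is from higher to lower head: from BH-13 toward BH-7, i.e. toward the west.

i ≈ 0.00119; groundwater flows toward the west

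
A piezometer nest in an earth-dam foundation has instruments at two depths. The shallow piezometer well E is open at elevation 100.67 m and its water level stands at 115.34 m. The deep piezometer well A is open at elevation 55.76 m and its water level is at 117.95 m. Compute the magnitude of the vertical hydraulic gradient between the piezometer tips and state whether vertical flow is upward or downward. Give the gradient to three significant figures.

|i_v| ≈ 0.0581; vertical flow is upward

Total head at well E: h = 115.34 m (water level in the standpipe).
Total head at well A: h = 117.95 m.
Δh = h(well E) − h(well A) = 115.34 − 117.95 = -2.61 m.
Vertical separation Δz = 100.67 − 55.76 = 44.91 m.
|i_v| = |Δh| / Δz = 2.61 / 44.91 = 0.0581.
Head is higher in the deep piezometer, so vertical flow is upward (discharge condition).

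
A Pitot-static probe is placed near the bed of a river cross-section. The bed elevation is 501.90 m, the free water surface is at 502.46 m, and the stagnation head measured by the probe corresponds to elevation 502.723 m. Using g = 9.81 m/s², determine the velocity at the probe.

v ≈ 2.27 m/s

Near the bed, under hydrostatic conditions, the piezometric head (z + ψ) equals the free-surface elevation, 502.46 m.
Velocity head = total − piezometric = 502.723 − 502.46 = 0.263 m.
v = √(2g·h_v) = √(2 × 9.81 × 0.263) = 2.27 m/s.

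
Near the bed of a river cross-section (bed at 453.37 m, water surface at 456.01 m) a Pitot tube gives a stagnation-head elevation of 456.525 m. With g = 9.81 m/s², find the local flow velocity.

v ≈ 3.18 m/s

Near the bed, under hydrostatic conditions, the piezometric head (z + ψ) equals the free-surface elevation, 456.01 m.
Velocity head = total − piezometric = 456.525 − 456.01 = 0.515 m.
v = √(2g·h_v) = √(2 × 9.81 × 0.515) = 3.18 m/s.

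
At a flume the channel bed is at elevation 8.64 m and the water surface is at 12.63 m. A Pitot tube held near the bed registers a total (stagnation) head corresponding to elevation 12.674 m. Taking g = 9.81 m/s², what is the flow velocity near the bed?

v ≈ 0.929 m/s

Near the bed, under hydrostatic conditions, the piezometric head (z + ψ) equals the free-surface elevation, 12.63 m.
Velocity head = total − piezometric = 12.674 − 12.63 = 0.044 m.
v = √(2g·h_v) = √(2 × 9.81 × 0.044) = 0.929 m/s.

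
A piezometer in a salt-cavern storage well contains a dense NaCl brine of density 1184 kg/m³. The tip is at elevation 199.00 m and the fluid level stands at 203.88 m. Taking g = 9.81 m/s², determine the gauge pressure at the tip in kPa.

P ≈ 56.7 kPa

Pressure head ψ = h − z = 203.88 − 199.00 = 4.88 m.
P = ρgψ = 1184 × 9.81 × 4.88 = 56681 Pa ≈ 56.7 kPa.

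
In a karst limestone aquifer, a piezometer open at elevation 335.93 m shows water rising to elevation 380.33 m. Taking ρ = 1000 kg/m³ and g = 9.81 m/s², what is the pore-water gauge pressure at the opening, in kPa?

Pressure head ψ = h − z = 380.33 − 335.93 = 44.40 m.
P = ρgψ = 1000 × 9.81 × 44.40 = 435564 Pa ≈ 436 kPa.

P ≈ 436 kPa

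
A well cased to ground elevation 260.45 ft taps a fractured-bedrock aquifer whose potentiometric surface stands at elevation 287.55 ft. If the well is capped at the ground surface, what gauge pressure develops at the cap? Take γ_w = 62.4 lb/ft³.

P ≈ 11.7 psi

Head above the cap: Δh = 287.55 − 260.45 = 27.10 ft.
P = γΔh/144 = 62.4 × 27.10 / 144 = 11.7 psi.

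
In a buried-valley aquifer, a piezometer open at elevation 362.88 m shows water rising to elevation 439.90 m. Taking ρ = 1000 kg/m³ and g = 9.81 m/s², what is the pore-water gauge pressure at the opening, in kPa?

P ≈ 756 kPa

Pressure head ψ = h − z = 439.90 − 362.88 = 77.02 m.
P = ρgψ = 1000 × 9.81 × 77.02 = 755566 Pa ≈ 756 kPa.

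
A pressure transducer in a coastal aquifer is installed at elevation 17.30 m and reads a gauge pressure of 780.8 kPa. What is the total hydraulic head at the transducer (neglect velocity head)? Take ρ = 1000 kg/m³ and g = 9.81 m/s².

ψ = P/(ρg) = 780.8×1000 / (1000 × 9.81) = 79.59 m.
h = z + ψ = 17.30 + 79.59 = 96.89 m.

h ≈ 96.89 m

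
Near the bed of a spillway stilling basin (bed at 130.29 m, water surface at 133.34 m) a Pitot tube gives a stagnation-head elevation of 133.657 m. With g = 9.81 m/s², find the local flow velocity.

v ≈ 2.49 m/s

Near the bed, under hydrostatic conditions, the piezometric head (z + ψ) equals the free-surface elevation, 133.34 m.
Velocity head = total − piezometric = 133.657 − 133.34 = 0.317 m.
v = √(2g·h_v) = √(2 × 9.81 × 0.317) = 2.49 m/s.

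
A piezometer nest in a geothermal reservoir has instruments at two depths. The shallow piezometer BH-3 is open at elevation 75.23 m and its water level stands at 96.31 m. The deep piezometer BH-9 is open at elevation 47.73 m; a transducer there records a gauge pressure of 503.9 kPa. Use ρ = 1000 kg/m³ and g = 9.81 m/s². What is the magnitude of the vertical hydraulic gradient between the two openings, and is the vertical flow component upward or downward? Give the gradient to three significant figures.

|i_v| ≈ 0.101; vertical flow is upward

Total head at BH-3: h = 96.31 m (water level in the standpipe).
Pressure head at BH-9: ψ = P/(ρg) = 503.9×1000 / (1000 × 9.81) = 51.37 m.
Total head at BH-9: h = z + ψ = 47.73 + 51.37 = 99.10 m.
Δh = h(BH-3) − h(BH-9) = 96.31 − 99.10 = -2.79 m.
Vertical separation Δz = 75.23 − 47.73 = 27.50 m.
|i_v| = |Δh| / Δz = 2.79 / 27.50 = 0.101.
Head is higher in the deep piezometer, so vertical flow is upward (discharge condition).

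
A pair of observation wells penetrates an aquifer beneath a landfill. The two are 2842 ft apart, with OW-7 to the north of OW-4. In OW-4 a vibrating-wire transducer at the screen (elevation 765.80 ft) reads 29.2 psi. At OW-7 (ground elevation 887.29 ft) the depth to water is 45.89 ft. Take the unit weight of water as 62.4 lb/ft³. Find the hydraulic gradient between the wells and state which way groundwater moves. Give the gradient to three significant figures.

i ≈ 0.00289; groundwater flows toward the south

Pressure head at OW-4: ψ = 144·P/γ = 144 × 29.2 / 62.4 = 67.38 ft.
Total head at OW-4: h = z + ψ = 765.80 + 67.38 = 833.18 ft.
Total head at OW-7: h = 887.29 − 45.89 = 841.40 ft.
Head difference: h(OW-4) − h(OW-7) = 833.18 − 841.40 = -8.22 ft.
Hydraulic gradient: i = |Δh| / L = 8.22 / 2842 = 0.00289.
Flow is from higher to lower head: from OW-7 toward OW-4, i.e. toward the south.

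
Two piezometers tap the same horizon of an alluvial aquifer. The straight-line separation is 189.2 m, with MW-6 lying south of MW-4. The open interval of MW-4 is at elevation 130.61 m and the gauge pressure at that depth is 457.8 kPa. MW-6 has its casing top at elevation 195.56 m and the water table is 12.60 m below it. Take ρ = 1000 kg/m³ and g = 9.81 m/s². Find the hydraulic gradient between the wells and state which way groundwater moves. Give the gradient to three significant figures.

Pressure head at MW-4: ψ = P/(ρg) = 457.8×1000 / (1000 × 9.81) = 46.67 m.
Total head at MW-4: h = z + ψ = 130.61 + 46.67 = 177.28 m.
Total head at MW-6: h = 195.56 − 12.60 = 182.96 m.
Head difference: h(MW-4) − h(MW-6) = 177.28 − 182.96 = -5.68 m.
Hydraulic gradient: i = |Δh| / L = 5.68 / 189.2 = 0.0300.
Flow is from higher to lower head: from MW-6 toward MW-4, i.e. toward the north.

i ≈ 0.0300; groundwater flows toward the north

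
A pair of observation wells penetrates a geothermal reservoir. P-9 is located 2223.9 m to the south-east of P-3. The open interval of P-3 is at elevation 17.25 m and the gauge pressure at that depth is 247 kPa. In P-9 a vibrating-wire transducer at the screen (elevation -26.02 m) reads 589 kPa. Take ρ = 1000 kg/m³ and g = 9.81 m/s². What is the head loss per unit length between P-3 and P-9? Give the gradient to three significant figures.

Pressure head at P-3: ψ = P/(ρg) = 247×1000 / (1000 × 9.81) = 25.18 m.
Total head at P-3: h = z + ψ = 17.25 + 25.18 = 42.43 m.
Pressure head at P-9: ψ = P/(ρg) = 589×1000 / (1000 × 9.81) = 60.04 m.
Total head at P-9: h = z + ψ = -26.02 + 60.04 = 34.02 m.
Head difference: h(P-3) − h(P-9) = 42.43 − 34.02 = 8.41 m.
Hydraulic gradient: i = |Δh| / L = 8.41 / 2223.9 = 0.00378.

i ≈ 0.00378 m/m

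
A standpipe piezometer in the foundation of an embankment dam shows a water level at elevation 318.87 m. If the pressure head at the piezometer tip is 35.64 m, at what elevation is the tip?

z ≈ 283.23 m

z = h − ψ = 318.87 − 35.64 = 283.23 m.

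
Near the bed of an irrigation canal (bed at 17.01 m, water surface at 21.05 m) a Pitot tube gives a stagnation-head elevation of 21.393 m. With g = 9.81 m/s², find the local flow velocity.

Near the bed, under hydrostatic conditions, the piezometric head (z + ψ) equals the free-surface elevation, 21.05 m.
Velocity head = total − piezometric = 21.393 − 21.05 = 0.343 m.
v = √(2g·h_v) = √(2 × 9.81 × 0.343) = 2.59 m/s.

v ≈ 2.59 m/s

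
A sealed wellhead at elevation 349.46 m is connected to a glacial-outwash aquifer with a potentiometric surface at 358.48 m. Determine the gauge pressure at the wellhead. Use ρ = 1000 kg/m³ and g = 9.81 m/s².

Head above the cap: Δh = 358.48 − 349.46 = 9.02 m.
P = ρgΔh = 1000 × 9.81 × 9.02 = 88486 Pa ≈ 88.5 kPa.

P ≈ 88.5 kPa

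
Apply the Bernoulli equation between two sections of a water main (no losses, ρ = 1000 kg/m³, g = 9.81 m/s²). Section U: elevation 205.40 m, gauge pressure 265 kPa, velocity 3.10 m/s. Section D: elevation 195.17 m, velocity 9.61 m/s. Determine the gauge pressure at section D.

Pressure head at U: ψ₁ = P₁/(ρg) = 265×1000 / (1000 × 9.81) = 27.01 m.
Velocity heads: v₁²/2g = 3.10²/19.62 = 0.490 m; v₂²/2g = 9.61²/19.62 = 4.707 m.
Total head H = z₁ + ψ₁ + v₁²/2g = 205.40 + 27.01 + 0.490 = 232.90 m.
ψ₂ = H − z₂ − v₂²/2g = 232.90 − 195.17 − 4.707 = 33.02 m.
P₂ = ρgψ₂ = 1000 × 9.81 × 33.02 ≈ 324 kPa.

P₂ ≈ 324 kPa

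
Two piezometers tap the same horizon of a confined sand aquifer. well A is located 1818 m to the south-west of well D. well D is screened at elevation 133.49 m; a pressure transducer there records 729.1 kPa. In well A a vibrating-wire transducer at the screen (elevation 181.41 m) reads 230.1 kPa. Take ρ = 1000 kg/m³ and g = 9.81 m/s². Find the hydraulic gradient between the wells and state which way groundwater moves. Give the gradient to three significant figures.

i ≈ 0.00162; groundwater flows toward the south-west

Pressure head at well D: ψ = P/(ρg) = 729.1×1000 / (1000 × 9.81) = 74.32 m.
Total head at well D: h = z + ψ = 133.49 + 74.32 = 207.81 m.
Pressure head at well A: ψ = P/(ρg) = 230.1×1000 / (1000 × 9.81) = 23.46 m.
Total head at well A: h = z + ψ = 181.41 + 23.46 = 204.87 m.
Head difference: h(well D) − h(well A) = 207.81 − 204.87 = 2.94 m.
Hydraulic gradient: i = |Δh| / L = 2.94 / 1818 = 0.00162.
Flow is from higher to lower head: from well D toward well A, i.e. toward the south-west.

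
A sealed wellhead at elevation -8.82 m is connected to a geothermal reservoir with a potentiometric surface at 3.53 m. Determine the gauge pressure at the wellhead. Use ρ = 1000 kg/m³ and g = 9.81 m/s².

Head above the cap: Δh = 3.53 − (-8.82) = 12.35 m.
P = ρgΔh = 1000 × 9.81 × 12.35 = 121154 Pa ≈ 121 kPa.

P ≈ 121 kPa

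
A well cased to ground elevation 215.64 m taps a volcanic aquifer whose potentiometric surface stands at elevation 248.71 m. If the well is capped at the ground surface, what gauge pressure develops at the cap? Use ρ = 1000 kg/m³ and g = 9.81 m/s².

Head above the cap: Δh = 248.71 − 215.64 = 33.07 m.
P = ρgΔh = 1000 × 9.81 × 33.07 = 324417 Pa ≈ 324 kPa.

P ≈ 324 kPa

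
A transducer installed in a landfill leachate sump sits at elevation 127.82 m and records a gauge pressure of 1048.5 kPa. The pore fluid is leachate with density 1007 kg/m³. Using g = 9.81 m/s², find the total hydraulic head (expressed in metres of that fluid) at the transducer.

h ≈ 233.96 m

ψ = P/(ρg) = 1048.5×1000 / (1007 × 9.81) = 106.14 m.
h = z + ψ = 127.82 + 106.14 = 233.96 m.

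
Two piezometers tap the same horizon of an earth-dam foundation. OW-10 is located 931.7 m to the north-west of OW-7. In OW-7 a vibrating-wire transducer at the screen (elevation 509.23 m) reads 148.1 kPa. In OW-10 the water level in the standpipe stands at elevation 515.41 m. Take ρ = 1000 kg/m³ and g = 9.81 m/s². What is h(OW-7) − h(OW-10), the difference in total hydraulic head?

Δh ≈ 8.92 m

Pressure head at OW-7: ψ = P/(ρg) = 148.1×1000 / (1000 × 9.81) = 15.10 m.
Total head at OW-7: h = z + ψ = 509.23 + 15.10 = 524.33 m.
Total head at OW-10: h = 515.41 m (water level in the piezometer is the total head).
Head difference: h(OW-7) − h(OW-10) = 524.33 − 515.41 = 8.92 m.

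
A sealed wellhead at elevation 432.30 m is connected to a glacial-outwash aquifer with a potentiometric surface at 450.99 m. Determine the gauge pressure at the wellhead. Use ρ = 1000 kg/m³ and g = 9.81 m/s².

P ≈ 183 kPa

Head above the cap: Δh = 450.99 − 432.30 = 18.69 m.
P = ρgΔh = 1000 × 9.81 × 18.69 = 183349 Pa ≈ 183 kPa.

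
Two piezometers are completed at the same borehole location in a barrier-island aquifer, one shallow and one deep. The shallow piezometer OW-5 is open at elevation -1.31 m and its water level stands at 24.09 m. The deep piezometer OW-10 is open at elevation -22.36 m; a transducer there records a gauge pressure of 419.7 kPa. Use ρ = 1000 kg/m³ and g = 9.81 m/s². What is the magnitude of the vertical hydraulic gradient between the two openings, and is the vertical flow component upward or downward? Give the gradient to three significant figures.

Total head at OW-5: h = 24.09 m (water level in the standpipe).
Pressure head at OW-10: ψ = P/(ρg) = 419.7×1000 / (1000 × 9.81) = 42.78 m.
Total head at OW-10: h = z + ψ = -22.36 + 42.78 = 20.42 m.
Δh = h(OW-5) − h(OW-10) = 24.09 − 20.42 = 3.67 m.
Vertical separation Δz = -1.31 − (-22.36) = 21.05 m.
|i_v| = |Δh| / Δz = 3.67 / 21.05 = 0.174.
Head is higher in the shallow piezometer, so vertical flow is downward (recharge condition).

|i_v| ≈ 0.174; vertical flow is downward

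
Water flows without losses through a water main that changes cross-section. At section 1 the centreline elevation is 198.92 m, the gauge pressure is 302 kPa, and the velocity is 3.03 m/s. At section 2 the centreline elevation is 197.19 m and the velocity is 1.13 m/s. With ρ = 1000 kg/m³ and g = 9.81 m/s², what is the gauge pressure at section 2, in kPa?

Pressure head at 1: ψ₁ = P₁/(ρg) = 302×1000 / (1000 × 9.81) = 30.78 m.
Velocity heads: v₁²/2g = 3.03²/19.62 = 0.468 m; v₂²/2g = 1.13²/19.62 = 0.065 m.
Total head H = z₁ + ψ₁ + v₁²/2g = 198.92 + 30.78 + 0.468 = 230.17 m.
ψ₂ = H − z₂ − v₂²/2g = 230.17 − 197.19 − 0.065 = 32.91 m.
P₂ = ρgψ₂ = 1000 × 9.81 × 32.91 ≈ 323 kPa.

P₂ ≈ 323 kPa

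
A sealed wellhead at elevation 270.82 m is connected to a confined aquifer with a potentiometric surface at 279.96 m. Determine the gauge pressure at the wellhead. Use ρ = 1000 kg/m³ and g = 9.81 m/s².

Head above the cap: Δh = 279.96 − 270.82 = 9.14 m.
P = ρgΔh = 1000 × 9.81 × 9.14 = 89663 Pa ≈ 89.7 kPa.

P ≈ 89.7 kPa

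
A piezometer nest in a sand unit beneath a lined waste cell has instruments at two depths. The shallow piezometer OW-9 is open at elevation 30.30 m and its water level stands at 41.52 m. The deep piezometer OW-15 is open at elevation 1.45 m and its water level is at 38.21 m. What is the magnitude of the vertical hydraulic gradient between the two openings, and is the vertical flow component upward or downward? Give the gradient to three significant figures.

Total head at OW-9: h = 41.52 m (water level in the standpipe).
Total head at OW-15: h = 38.21 m.
Δh = h(OW-9) − h(OW-15) = 41.52 − 38.21 = 3.31 m.
Vertical separation Δz = 30.30 − 1.45 = 28.85 m.
|i_v| = |Δh| / Δz = 3.31 / 28.85 = 0.115.
Head is higher in the shallow piezometer, so vertical flow is downward (recharge condition).

|i_v| ≈ 0.115; vertical flow is downward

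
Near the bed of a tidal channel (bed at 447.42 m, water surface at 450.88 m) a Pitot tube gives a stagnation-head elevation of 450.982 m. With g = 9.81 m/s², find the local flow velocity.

Near the bed, under hydrostatic conditions, the piezometric head (z + ψ) equals the free-surface elevation, 450.88 m.
Velocity head = total − piezometric = 450.982 − 450.88 = 0.102 m.
v = √(2g·h_v) = √(2 × 9.81 × 0.102) = 1.41 m/s.

v ≈ 1.41 m/s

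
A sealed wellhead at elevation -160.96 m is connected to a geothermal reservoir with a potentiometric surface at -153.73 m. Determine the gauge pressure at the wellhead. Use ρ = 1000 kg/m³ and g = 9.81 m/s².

Head above the cap: Δh = -153.73 − (-160.96) = 7.23 m.
P = ρgΔh = 1000 × 9.81 × 7.23 = 70926 Pa ≈ 70.9 kPa.

P ≈ 70.9 kPa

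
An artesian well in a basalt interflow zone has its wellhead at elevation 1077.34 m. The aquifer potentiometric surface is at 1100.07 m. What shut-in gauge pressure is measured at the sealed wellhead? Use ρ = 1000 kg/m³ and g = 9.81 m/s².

Head above the cap: Δh = 1100.07 − 1077.34 = 22.73 m.
P = ρgΔh = 1000 × 9.81 × 22.73 = 222981 Pa ≈ 223 kPa.

P ≈ 223 kPa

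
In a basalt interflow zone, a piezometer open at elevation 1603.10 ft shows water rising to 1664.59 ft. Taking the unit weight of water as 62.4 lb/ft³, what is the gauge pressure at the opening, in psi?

Pressure head ψ = h − z = 1664.59 − 1603.10 = 61.49 ft.
P = γ·ψ / 144 = 62.4 × 61.49 / 144 = 26.6 psi.

P ≈ 26.6 psi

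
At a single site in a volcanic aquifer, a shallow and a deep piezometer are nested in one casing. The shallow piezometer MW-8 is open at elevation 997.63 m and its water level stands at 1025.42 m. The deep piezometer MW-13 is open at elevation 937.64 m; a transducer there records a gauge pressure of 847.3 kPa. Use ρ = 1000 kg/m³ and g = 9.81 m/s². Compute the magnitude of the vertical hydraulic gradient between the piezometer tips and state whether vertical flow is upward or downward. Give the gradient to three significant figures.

|i_v| ≈ 0.0235; vertical flow is downward

Total head at MW-8: h = 1025.42 m (water level in the standpipe).
Pressure head at MW-13: ψ = P/(ρg) = 847.3×1000 / (1000 × 9.81) = 86.37 m.
Total head at MW-13: h = z + ψ = 937.64 + 86.37 = 1024.01 m.
Δh = h(MW-8) − h(MW-13) = 1025.42 − 1024.01 = 1.41 m.
Vertical separation Δz = 997.63 − 937.64 = 59.99 m.
|i_v| = |Δh| / Δz = 1.41 / 59.99 = 0.0235.
Head is higher in the shallow piezometer, so vertical flow is downward (recharge condition).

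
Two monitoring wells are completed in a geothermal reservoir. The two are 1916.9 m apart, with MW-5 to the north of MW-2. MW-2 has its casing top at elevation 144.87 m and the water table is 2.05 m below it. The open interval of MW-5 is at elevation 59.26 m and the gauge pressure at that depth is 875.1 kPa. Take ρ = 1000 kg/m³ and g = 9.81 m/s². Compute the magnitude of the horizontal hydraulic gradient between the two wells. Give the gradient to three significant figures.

i ≈ 0.00294

Total head at MW-2: h = 144.87 − 2.05 = 142.82 m.
Pressure head at MW-5: ψ = P/(ρg) = 875.1×1000 / (1000 × 9.81) = 89.20 m.
Total head at MW-5: h = z + ψ = 59.26 + 89.20 = 148.46 m.
Head difference: h(MW-2) − h(MW-5) = 142.82 − 148.46 = -5.64 m.
Hydraulic gradient: i = |Δh| / L = 5.64 / 1916.9 = 0.00294.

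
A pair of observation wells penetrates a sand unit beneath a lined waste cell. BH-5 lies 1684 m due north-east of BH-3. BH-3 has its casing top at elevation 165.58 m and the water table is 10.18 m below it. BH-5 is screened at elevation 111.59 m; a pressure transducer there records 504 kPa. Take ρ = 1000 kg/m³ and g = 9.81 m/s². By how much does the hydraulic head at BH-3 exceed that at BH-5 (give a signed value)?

Δh ≈ -7.57 m

Total head at BH-3: h = 165.58 − 10.18 = 155.40 m.
Pressure head at BH-5: ψ = P/(ρg) = 504×1000 / (1000 × 9.81) = 51.38 m.
Total head at BH-5: h = z + ψ = 111.59 + 51.38 = 162.97 m.
Head difference: h(BH-3) − h(BH-5) = 155.40 − 162.97 = -7.57 m.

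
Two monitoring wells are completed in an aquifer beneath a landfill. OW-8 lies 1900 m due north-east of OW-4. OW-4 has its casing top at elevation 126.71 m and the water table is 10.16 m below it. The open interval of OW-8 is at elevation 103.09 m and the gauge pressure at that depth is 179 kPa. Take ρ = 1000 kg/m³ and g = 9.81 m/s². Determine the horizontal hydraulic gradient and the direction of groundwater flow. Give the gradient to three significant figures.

Total head at OW-4: h = 126.71 − 10.16 = 116.55 m.
Pressure head at OW-8: ψ = P/(ρg) = 179×1000 / (1000 × 9.81) = 18.25 m.
Total head at OW-8: h = z + ψ = 103.09 + 18.25 = 121.34 m.
Head difference: h(OW-4) − h(OW-8) = 116.55 − 121.34 = -4.79 m.
Hydraulic gradient: i = |Δh| / L = 4.79 / 1900 = 0.00252.
Flow is from higher to lower head: from OW-8 toward OW-4, i.e. toward the south-west.

i ≈ 0.00252; groundwater flows toward the south-west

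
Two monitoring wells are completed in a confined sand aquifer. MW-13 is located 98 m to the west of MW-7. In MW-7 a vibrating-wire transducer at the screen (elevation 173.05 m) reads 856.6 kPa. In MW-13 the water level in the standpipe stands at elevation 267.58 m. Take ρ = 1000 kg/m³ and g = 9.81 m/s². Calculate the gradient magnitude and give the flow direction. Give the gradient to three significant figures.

Pressure head at MW-7: ψ = P/(ρg) = 856.6×1000 / (1000 × 9.81) = 87.32 m.
Total head at MW-7: h = z + ψ = 173.05 + 87.32 = 260.37 m.
Total head at MW-13: h = 267.58 m (water level in the piezometer is the total head).
Head difference: h(MW-7) − h(MW-13) = 260.37 − 267.58 = -7.21 m.
Hydraulic gradient: i = |Δh| / L = 7.21 / 98 = 0.0736.
Flow is from higher to lower head: from MW-13 toward MW-7, i.e. toward the east.

i ≈ 0.0736; groundwater flows toward the east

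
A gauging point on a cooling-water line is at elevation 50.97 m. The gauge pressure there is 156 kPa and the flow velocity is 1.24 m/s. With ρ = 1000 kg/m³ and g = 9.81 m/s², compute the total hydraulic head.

h ≈ 66.95 m

Pressure head ψ = P/(ρg) = 156×1000 / (1000 × 9.81) = 15.90 m.
Velocity head = v²/(2g) = 1.24² / (2 × 9.81) = 0.078 m.
h = z + ψ + v²/(2g) = 50.97 + 15.90 + 0.078 = 66.95 m.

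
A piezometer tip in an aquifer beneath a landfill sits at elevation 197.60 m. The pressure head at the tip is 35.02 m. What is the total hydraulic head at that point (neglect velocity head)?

h = z + ψ = 197.60 + 35.02 = 232.62 m.

h ≈ 232.62 m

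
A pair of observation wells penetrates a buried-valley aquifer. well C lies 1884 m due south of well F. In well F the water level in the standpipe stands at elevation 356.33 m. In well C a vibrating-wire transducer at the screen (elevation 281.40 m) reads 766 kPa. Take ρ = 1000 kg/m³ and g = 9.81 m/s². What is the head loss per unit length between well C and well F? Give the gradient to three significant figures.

i ≈ 0.00167 m/m

Total head at well F: h = 356.33 m (water level in the piezometer is the total head).
Pressure head at well C: ψ = P/(ρg) = 766×1000 / (1000 × 9.81) = 78.08 m.
Total head at well C: h = z + ψ = 281.40 + 78.08 = 359.48 m.
Head difference: h(well F) − h(well C) = 356.33 − 359.48 = -3.15 m.
Hydraulic gradient: i = |Δh| / L = 3.15 / 1884 = 0.00167.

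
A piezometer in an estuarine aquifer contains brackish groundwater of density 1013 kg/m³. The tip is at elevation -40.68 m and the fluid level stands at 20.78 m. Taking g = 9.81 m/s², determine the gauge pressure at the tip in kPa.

Pressure head ψ = h − z = 20.78 − (-40.68) = 61.46 m.
P = ρgψ = 1013 × 9.81 × 61.46 = 610761 Pa ≈ 611 kPa.

P ≈ 611 kPa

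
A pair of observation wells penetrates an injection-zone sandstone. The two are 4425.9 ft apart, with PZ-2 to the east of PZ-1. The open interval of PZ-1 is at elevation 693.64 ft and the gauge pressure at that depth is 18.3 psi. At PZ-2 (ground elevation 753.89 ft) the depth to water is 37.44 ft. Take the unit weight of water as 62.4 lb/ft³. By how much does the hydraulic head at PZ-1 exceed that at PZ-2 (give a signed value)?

Pressure head at PZ-1: ψ = 144·P/γ = 144 × 18.3 / 62.4 = 42.23 ft.
Total head at PZ-1: h = z + ψ = 693.64 + 42.23 = 735.87 ft.
Total head at PZ-2: h = 753.89 − 37.44 = 716.45 ft.
Head difference: h(PZ-1) − h(PZ-2) = 735.87 − 716.45 = 19.42 ft.

Δh ≈ 19.42 ft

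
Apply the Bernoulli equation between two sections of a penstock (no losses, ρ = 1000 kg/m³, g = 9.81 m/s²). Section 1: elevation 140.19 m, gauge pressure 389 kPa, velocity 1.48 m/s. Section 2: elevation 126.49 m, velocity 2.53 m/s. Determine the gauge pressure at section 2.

Pressure head at 1: ψ₁ = P₁/(ρg) = 389×1000 / (1000 × 9.81) = 39.65 m.
Velocity heads: v₁²/2g = 1.48²/19.62 = 0.112 m; v₂²/2g = 2.53²/19.62 = 0.326 m.
Total head H = z₁ + ψ₁ + v₁²/2g = 140.19 + 39.65 + 0.112 = 179.95 m.
ψ₂ = H − z₂ − v₂²/2g = 179.95 − 126.49 − 0.326 = 53.13 m.
P₂ = ρgψ₂ = 1000 × 9.81 × 53.13 ≈ 521 kPa.

P₂ ≈ 521 kPa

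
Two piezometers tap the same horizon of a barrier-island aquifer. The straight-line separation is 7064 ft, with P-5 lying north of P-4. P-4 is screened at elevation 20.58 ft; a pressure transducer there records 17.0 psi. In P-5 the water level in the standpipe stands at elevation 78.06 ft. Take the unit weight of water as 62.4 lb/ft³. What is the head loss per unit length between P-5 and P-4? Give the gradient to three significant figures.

Pressure head at P-4: ψ = 144·P/γ = 144 × 17.0 / 62.4 = 39.23 ft.
Total head at P-4: h = z + ψ = 20.58 + 39.23 = 59.81 ft.
Total head at P-5: h = 78.06 ft (water level in the piezometer is the total head).
Head difference: h(P-4) − h(P-5) = 59.81 − 78.06 = -18.25 ft.
Hydraulic gradient: i = |Δh| / L = 18.25 / 7064 = 0.00258.

i ≈ 0.00258 ft/ft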